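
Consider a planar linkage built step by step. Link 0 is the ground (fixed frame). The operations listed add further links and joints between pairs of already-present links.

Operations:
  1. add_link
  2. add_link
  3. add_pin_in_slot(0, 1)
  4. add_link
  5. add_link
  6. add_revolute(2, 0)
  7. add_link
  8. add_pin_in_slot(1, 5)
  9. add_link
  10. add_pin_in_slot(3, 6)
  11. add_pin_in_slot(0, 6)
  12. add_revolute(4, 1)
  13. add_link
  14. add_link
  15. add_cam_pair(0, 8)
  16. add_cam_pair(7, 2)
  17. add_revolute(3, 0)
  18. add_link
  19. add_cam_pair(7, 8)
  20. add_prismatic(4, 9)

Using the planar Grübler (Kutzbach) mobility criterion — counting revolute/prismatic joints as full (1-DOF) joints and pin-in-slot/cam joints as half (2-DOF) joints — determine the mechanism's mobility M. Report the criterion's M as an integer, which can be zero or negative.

M = 12

link 0 = ground. State L|J1|J2 = 1|0|0
+link1  2|0|0
+link2  3|0|0
PS(0,1) f=2→J2  3|0|1
+link3  4|0|1
+link4  5|0|1
R(2,0) f=1→J1  5|1|1
+link5  6|1|1
PS(1,5) f=2→J2  6|1|2
+link6  7|1|2
PS(3,6) f=2→J2  7|1|3
PS(0,6) f=2→J2  7|1|4
R(4,1) f=1→J1  7|2|4
+link7  8|2|4
+link8  9|2|4
C(0,8) f=2→J2  9|2|5
C(7,2) f=2→J2  9|2|6
R(3,0) f=1→J1  9|3|6
+link9  10|3|6
C(7,8) f=2→J2  10|3|7
P(4,9) f=1→J1  10|4|7
M = 3(10−1)−2·4−7 = 27−8−7 = 12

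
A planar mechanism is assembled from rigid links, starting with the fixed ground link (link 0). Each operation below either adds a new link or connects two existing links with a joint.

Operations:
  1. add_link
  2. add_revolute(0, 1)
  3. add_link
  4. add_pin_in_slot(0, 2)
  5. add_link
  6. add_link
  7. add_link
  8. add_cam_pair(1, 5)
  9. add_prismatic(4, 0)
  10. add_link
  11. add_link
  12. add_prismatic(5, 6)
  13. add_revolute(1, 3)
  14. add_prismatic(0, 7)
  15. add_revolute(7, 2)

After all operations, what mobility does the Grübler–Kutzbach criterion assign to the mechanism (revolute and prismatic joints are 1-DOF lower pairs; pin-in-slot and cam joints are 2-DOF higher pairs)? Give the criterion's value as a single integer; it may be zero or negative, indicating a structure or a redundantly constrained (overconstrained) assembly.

M = 7

(L,J1,J2)=(1,0,0); link0 fixed
link1: (2,0,0)
R 0-1 [J1]: (2,1,0)
link2: (3,1,0)
PS 0-2 [J2]: (3,1,1)
link3: (4,1,1)
link4: (5,1,1)
link5: (6,1,1)
C 1-5 [J2]: (6,1,2)
P 4-0 [J1]: (6,2,2)
link6: (7,2,2)
link7: (8,2,2)
P 5-6 [J1]: (8,3,2)
R 1-3 [J1]: (8,4,2)
P 0-7 [J1]: (8,5,2)
R 7-2 [J1]: (8,6,2)
Grübler: 3·7 − 2·6 − 2 = 7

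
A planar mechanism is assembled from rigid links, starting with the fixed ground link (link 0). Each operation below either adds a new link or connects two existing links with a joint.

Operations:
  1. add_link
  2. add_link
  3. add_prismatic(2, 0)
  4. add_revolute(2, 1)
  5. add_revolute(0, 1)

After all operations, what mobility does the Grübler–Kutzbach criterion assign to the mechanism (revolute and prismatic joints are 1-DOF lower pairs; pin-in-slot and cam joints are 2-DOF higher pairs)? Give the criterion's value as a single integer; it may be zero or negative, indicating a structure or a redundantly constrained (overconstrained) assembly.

M = 0

L=1 J1=0 J2=0
add link → L=2 J1=0 J2=0
add link → L=3 J1=0 J2=0
P@2,0 dof=1 J1 → L=3 J1=1 J2=0
R@2,1 dof=1 J1 → L=3 J1=2 J2=0
R@0,1 dof=1 J1 → L=3 J1=3 J2=0
M=3(L−1)−2J1−J2=3·2−2·3−0=0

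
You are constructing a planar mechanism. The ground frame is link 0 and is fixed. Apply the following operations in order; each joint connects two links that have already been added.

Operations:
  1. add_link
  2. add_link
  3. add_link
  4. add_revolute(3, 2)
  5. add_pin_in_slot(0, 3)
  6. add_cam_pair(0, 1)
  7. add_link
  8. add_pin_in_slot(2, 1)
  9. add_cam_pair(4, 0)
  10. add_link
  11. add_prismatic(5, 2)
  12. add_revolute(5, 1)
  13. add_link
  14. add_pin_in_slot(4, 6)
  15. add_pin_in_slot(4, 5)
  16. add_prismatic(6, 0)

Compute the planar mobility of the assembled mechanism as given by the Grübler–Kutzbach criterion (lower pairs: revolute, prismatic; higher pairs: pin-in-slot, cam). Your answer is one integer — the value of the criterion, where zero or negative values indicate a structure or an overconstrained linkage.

M = 4

ground; <1,0,0>
#1 <2,0,0>
#2 <3,0,0>
#3 <4,0,0>
R:3↔2 J1 <4,1,0>
PS:0↔3 J2 <4,1,1>
C:0↔1 J2 <4,1,2>
#4 <5,1,2>
PS:2↔1 J2 <5,1,3>
C:4↔0 J2 <5,1,4>
#5 <6,1,4>
P:5↔2 J1 <6,2,4>
R:5↔1 J1 <6,3,4>
#6 <7,3,4>
PS:4↔6 J2 <7,3,5>
PS:4↔5 J2 <7,3,6>
P:6↔0 J1 <7,4,6>
3×6 − 2×4 − 1×6 = 4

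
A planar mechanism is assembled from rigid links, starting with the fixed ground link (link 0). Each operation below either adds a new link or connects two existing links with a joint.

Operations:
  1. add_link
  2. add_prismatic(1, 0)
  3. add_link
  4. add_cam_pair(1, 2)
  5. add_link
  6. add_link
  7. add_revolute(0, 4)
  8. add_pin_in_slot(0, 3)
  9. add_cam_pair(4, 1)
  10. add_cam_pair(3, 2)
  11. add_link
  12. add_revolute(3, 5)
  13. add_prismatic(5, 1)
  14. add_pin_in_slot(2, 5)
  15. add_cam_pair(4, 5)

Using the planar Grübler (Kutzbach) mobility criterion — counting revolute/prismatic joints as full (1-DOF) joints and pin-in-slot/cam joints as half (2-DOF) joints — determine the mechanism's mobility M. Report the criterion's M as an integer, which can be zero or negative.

M = 1

L=1 J1=0 J2=0
add link → L=2 J1=0 J2=0
P@1,0 dof=1 J1 → L=2 J1=1 J2=0
add link → L=3 J1=1 J2=0
C@1,2 dof=2 J2 → L=3 J1=1 J2=1
add link → L=4 J1=1 J2=1
add link → L=5 J1=1 J2=1
R@0,4 dof=1 J1 → L=5 J1=2 J2=1
PS@0,3 dof=2 J2 → L=5 J1=2 J2=2
C@4,1 dof=2 J2 → L=5 J1=2 J2=3
C@3,2 dof=2 J2 → L=5 J1=2 J2=4
add link → L=6 J1=2 J2=4
R@3,5 dof=1 J1 → L=6 J1=3 J2=4
P@5,1 dof=1 J1 → L=6 J1=4 J2=4
PS@2,5 dof=2 J2 → L=6 J1=4 J2=5
C@4,5 dof=2 J2 → L=6 J1=4 J2=6
M=3(L−1)−2J1−J2=3·5−2·4−6=1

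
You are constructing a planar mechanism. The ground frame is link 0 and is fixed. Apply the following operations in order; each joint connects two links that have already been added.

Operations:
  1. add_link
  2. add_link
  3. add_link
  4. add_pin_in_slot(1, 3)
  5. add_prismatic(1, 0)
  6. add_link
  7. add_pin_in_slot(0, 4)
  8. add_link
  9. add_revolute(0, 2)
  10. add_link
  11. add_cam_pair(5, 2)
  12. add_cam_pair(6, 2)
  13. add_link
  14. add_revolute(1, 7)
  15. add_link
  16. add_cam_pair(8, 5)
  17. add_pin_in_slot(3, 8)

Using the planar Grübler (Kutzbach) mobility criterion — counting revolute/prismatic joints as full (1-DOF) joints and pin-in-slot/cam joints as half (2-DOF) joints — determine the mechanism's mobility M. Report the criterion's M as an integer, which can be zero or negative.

M = 12

L=1 J1=0 J2=0
add link → L=2 J1=0 J2=0
add link → L=3 J1=0 J2=0
add link → L=4 J1=0 J2=0
PS@1,3 dof=2 J2 → L=4 J1=0 J2=1
P@1,0 dof=1 J1 → L=4 J1=1 J2=1
add link → L=5 J1=1 J2=1
PS@0,4 dof=2 J2 → L=5 J1=1 J2=2
add link → L=6 J1=1 J2=2
R@0,2 dof=1 J1 → L=6 J1=2 J2=2
add link → L=7 J1=2 J2=2
C@5,2 dof=2 J2 → L=7 J1=2 J2=3
C@6,2 dof=2 J2 → L=7 J1=2 J2=4
add link → L=8 J1=2 J2=4
R@1,7 dof=1 J1 → L=8 J1=3 J2=4
add link → L=9 J1=3 J2=4
C@8,5 dof=2 J2 → L=9 J1=3 J2=5
PS@3,8 dof=2 J2 → L=9 J1=3 J2=6
M=3(L−1)−2J1−J2=3·8−2·3−6=12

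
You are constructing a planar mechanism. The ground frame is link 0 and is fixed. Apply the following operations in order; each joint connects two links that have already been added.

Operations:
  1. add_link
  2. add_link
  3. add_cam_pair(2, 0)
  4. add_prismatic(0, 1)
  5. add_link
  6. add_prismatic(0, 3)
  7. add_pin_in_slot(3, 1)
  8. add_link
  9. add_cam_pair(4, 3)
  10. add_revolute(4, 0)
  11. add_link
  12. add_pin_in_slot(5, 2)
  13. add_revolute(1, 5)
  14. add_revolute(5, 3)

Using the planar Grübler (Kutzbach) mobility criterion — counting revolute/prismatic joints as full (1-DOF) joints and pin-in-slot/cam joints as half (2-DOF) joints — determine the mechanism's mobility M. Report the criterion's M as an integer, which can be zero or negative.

M = 1

(L,J1,J2)=(1,0,0); link0 fixed
link1: (2,0,0)
link2: (3,0,0)
C 2-0 [J2]: (3,0,1)
P 0-1 [J1]: (3,1,1)
link3: (4,1,1)
P 0-3 [J1]: (4,2,1)
PS 3-1 [J2]: (4,2,2)
link4: (5,2,2)
C 4-3 [J2]: (5,2,3)
R 4-0 [J1]: (5,3,3)
link5: (6,3,3)
PS 5-2 [J2]: (6,3,4)
R 1-5 [J1]: (6,4,4)
R 5-3 [J1]: (6,5,4)
Grübler: 3·5 − 2·5 − 4 = 1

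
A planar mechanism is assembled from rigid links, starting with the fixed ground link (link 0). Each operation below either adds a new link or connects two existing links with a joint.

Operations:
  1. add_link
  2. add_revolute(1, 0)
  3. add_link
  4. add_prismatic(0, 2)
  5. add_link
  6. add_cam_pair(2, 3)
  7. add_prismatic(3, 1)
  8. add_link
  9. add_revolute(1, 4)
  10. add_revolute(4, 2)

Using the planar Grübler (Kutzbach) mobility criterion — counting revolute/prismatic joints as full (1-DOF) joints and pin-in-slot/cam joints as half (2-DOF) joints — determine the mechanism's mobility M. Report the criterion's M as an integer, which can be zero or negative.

link 0 = ground. State L|J1|J2 = 1|0|0
+link1  2|0|0
R(1,0) f=1→J1  2|1|0
+link2  3|1|0
P(0,2) f=1→J1  3|2|0
+link3  4|2|0
C(2,3) f=2→J2  4|2|1
P(3,1) f=1→J1  4|3|1
+link4  5|3|1
R(1,4) f=1→J1  5|4|1
R(4,2) f=1→J1  5|5|1
M = 3(5−1)−2·5−1 = 12−10−1 = 1

M = 1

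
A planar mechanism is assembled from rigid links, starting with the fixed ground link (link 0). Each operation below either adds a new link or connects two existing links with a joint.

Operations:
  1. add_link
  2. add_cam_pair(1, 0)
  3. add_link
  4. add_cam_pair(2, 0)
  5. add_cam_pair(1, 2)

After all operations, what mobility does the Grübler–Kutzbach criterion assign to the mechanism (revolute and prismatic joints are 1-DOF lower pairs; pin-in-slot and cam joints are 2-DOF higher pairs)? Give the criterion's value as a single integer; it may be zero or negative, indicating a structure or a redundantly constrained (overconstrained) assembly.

M = 3

L=1 J1=0 J2=0
add link → L=2 J1=0 J2=0
C@1,0 dof=2 J2 → L=2 J1=0 J2=1
add link → L=3 J1=0 J2=1
C@2,0 dof=2 J2 → L=3 J1=0 J2=2
C@1,2 dof=2 J2 → L=3 J1=0 J2=3
M=3(L−1)−2J1−J2=3·2−2·0−3=3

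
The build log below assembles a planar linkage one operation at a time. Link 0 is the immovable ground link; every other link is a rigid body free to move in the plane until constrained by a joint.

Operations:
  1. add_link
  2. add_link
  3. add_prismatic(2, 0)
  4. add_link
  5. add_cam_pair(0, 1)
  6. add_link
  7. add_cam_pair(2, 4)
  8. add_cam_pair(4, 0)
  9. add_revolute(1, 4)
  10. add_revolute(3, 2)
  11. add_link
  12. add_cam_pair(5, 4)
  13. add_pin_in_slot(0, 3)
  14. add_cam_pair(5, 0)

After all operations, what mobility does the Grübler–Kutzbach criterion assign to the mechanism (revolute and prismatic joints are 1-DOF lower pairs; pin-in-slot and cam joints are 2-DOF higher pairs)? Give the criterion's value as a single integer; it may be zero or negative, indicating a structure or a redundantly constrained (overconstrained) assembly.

M = 3

[1;0;0] (link 0 is ground)
L+ [2;0;0]
L+ [3;0;0]
P(2,0)∈J1 [3;1;0]
L+ [4;1;0]
C(0,1)∈J2 [4;1;1]
L+ [5;1;1]
C(2,4)∈J2 [5;1;2]
C(4,0)∈J2 [5;1;3]
R(1,4)∈J1 [5;2;3]
R(3,2)∈J1 [5;3;3]
L+ [6;3;3]
C(5,4)∈J2 [6;3;4]
PS(0,3)∈J2 [6;3;5]
C(5,0)∈J2 [6;3;6]
mobility = 15 − 6 − 6 = 3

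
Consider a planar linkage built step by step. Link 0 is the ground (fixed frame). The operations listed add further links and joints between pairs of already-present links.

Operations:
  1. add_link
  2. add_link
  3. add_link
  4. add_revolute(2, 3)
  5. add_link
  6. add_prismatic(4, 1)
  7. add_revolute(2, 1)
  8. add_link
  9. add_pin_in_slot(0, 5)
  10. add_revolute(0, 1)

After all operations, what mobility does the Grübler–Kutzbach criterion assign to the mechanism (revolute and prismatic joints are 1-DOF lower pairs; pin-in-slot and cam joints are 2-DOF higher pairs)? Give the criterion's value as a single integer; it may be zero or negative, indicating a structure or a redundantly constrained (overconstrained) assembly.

M = 6

link 0 = ground. State L|J1|J2 = 1|0|0
+link1  2|0|0
+link2  3|0|0
+link3  4|0|0
R(2,3) f=1→J1  4|1|0
+link4  5|1|0
P(4,1) f=1→J1  5|2|0
R(2,1) f=1→J1  5|3|0
+link5  6|3|0
PS(0,5) f=2→J2  6|3|1
R(0,1) f=1→J1  6|4|1
M = 3(6−1)−2·4−1 = 15−8−1 = 6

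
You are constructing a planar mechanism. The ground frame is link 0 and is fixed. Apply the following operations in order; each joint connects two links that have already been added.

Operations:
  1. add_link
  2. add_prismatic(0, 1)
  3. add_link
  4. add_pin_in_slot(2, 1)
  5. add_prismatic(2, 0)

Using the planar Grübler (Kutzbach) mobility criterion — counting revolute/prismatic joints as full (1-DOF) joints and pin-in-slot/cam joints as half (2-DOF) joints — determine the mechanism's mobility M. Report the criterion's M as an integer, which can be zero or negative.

M = 1

L=1 J1=0 J2=0
add link → L=2 J1=0 J2=0
P@0,1 dof=1 J1 → L=2 J1=1 J2=0
add link → L=3 J1=1 J2=0
PS@2,1 dof=2 J2 → L=3 J1=1 J2=1
P@2,0 dof=1 J1 → L=3 J1=2 J2=1
M=3(L−1)−2J1−J2=3·2−2·2−1=1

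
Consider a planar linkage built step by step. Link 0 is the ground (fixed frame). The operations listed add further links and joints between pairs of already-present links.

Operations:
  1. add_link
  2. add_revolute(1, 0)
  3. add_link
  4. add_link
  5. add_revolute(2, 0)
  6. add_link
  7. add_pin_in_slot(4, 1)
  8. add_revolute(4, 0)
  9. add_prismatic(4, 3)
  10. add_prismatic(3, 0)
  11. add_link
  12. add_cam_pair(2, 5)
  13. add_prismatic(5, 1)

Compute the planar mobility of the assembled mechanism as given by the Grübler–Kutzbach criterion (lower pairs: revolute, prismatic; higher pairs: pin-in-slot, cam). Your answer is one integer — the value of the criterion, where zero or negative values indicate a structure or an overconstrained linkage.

ground; <1,0,0>
#1 <2,0,0>
R:1↔0 J1 <2,1,0>
#2 <3,1,0>
#3 <4,1,0>
R:2↔0 J1 <4,2,0>
#4 <5,2,0>
PS:4↔1 J2 <5,2,1>
R:4↔0 J1 <5,3,1>
P:4↔3 J1 <5,4,1>
P:3↔0 J1 <5,5,1>
#5 <6,5,1>
C:2↔5 J2 <6,5,2>
P:5↔1 J1 <6,6,2>
3×5 − 2×6 − 1×2 = 1

M = 1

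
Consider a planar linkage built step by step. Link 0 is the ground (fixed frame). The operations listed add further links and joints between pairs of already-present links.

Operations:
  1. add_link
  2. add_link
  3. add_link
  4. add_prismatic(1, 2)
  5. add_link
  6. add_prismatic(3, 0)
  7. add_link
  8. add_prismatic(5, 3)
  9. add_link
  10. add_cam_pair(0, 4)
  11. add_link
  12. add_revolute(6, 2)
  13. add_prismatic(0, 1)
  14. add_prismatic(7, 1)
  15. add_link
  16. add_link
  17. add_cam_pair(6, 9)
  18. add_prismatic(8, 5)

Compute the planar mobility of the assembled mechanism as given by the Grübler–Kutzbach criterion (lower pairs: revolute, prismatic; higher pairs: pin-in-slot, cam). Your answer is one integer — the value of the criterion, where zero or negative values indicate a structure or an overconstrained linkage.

M = 11

(L,J1,J2)=(1,0,0); link0 fixed
link1: (2,0,0)
link2: (3,0,0)
link3: (4,0,0)
P 1-2 [J1]: (4,1,0)
link4: (5,1,0)
P 3-0 [J1]: (5,2,0)
link5: (6,2,0)
P 5-3 [J1]: (6,3,0)
link6: (7,3,0)
C 0-4 [J2]: (7,3,1)
link7: (8,3,1)
R 6-2 [J1]: (8,4,1)
P 0-1 [J1]: (8,5,1)
P 7-1 [J1]: (8,6,1)
link8: (9,6,1)
link9: (10,6,1)
C 6-9 [J2]: (10,6,2)
P 8-5 [J1]: (10,7,2)
Grübler: 3·9 − 2·7 − 2 = 11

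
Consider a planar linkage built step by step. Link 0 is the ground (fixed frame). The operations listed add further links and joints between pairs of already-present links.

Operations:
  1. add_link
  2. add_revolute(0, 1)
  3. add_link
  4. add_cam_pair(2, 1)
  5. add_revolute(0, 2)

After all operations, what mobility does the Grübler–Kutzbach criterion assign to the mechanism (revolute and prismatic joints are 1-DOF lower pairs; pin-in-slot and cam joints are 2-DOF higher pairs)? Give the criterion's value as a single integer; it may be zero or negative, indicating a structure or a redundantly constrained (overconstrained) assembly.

L=1 J1=0 J2=0
add link → L=2 J1=0 J2=0
R@0,1 dof=1 J1 → L=2 J1=1 J2=0
add link → L=3 J1=1 J2=0
C@2,1 dof=2 J2 → L=3 J1=1 J2=1
R@0,2 dof=1 J1 → L=3 J1=2 J2=1
M=3(L−1)−2J1−J2=3·2−2·2−1=1

M = 1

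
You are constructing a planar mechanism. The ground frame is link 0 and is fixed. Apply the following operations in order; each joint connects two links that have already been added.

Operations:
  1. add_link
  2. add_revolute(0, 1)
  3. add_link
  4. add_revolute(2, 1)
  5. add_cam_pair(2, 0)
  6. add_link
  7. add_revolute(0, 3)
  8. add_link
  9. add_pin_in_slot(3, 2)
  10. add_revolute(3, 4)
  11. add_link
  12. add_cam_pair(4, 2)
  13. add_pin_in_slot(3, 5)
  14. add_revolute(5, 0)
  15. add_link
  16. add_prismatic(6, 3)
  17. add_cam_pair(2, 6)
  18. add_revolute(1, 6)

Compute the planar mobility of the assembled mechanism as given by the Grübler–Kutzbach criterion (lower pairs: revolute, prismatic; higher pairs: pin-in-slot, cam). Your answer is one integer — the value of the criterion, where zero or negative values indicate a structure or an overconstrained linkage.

M = -1

ground; <1,0,0>
#1 <2,0,0>
R:0↔1 J1 <2,1,0>
#2 <3,1,0>
R:2↔1 J1 <3,2,0>
C:2↔0 J2 <3,2,1>
#3 <4,2,1>
R:0↔3 J1 <4,3,1>
#4 <5,3,1>
PS:3↔2 J2 <5,3,2>
R:3↔4 J1 <5,4,2>
#5 <6,4,2>
C:4↔2 J2 <6,4,3>
PS:3↔5 J2 <6,4,4>
R:5↔0 J1 <6,5,4>
#6 <7,5,4>
P:6↔3 J1 <7,6,4>
C:2↔6 J2 <7,6,5>
R:1↔6 J1 <7,7,5>
3×6 − 2×7 − 1×5 = -1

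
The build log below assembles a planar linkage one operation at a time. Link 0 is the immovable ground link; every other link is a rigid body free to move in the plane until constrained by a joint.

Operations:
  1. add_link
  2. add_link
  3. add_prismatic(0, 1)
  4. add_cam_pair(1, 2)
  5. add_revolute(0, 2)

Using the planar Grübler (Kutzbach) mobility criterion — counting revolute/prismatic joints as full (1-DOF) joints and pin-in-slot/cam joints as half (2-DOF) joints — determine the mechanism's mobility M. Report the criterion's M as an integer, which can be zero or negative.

M = 1

link 0 = ground. State L|J1|J2 = 1|0|0
+link1  2|0|0
+link2  3|0|0
P(0,1) f=1→J1  3|1|0
C(1,2) f=2→J2  3|1|1
R(0,2) f=1→J1  3|2|1
M = 3(3−1)−2·2−1 = 6−4−1 = 1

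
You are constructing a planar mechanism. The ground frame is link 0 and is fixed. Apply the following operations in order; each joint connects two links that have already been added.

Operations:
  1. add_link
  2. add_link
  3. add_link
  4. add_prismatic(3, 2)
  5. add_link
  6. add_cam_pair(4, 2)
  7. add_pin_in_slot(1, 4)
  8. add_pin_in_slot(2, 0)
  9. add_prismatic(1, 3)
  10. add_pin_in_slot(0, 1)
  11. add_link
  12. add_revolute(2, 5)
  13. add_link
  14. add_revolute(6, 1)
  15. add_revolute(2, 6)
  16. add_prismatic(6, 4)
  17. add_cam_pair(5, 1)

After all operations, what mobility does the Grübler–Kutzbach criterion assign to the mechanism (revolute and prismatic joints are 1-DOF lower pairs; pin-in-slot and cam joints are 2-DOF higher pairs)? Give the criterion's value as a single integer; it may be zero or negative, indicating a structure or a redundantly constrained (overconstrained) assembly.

M = 1

link 0 = ground. State L|J1|J2 = 1|0|0
+link1  2|0|0
+link2  3|0|0
+link3  4|0|0
P(3,2) f=1→J1  4|1|0
+link4  5|1|0
C(4,2) f=2→J2  5|1|1
PS(1,4) f=2→J2  5|1|2
PS(2,0) f=2→J2  5|1|3
P(1,3) f=1→J1  5|2|3
PS(0,1) f=2→J2  5|2|4
+link5  6|2|4
R(2,5) f=1→J1  6|3|4
+link6  7|3|4
R(6,1) f=1→J1  7|4|4
R(2,6) f=1→J1  7|5|4
P(6,4) f=1→J1  7|6|4
C(5,1) f=2→J2  7|6|5
M = 3(7−1)−2·6−5 = 18−12−5 = 1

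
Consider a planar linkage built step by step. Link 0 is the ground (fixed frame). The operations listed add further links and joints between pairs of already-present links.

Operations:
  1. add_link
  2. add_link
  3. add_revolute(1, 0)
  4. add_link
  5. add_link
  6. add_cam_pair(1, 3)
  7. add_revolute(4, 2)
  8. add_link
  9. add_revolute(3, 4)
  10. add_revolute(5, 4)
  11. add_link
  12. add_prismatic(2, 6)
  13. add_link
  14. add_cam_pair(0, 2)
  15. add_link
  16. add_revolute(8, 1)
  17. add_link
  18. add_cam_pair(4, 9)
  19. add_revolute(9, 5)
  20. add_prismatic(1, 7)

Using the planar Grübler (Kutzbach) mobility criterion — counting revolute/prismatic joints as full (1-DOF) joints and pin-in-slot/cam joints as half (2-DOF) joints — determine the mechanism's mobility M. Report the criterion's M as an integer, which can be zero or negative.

ground; <1,0,0>
#1 <2,0,0>
#2 <3,0,0>
R:1↔0 J1 <3,1,0>
#3 <4,1,0>
#4 <5,1,0>
C:1↔3 J2 <5,1,1>
R:4↔2 J1 <5,2,1>
#5 <6,2,1>
R:3↔4 J1 <6,3,1>
R:5↔4 J1 <6,4,1>
#6 <7,4,1>
P:2↔6 J1 <7,5,1>
#7 <8,5,1>
C:0↔2 J2 <8,5,2>
#8 <9,5,2>
R:8↔1 J1 <9,6,2>
#9 <10,6,2>
C:4↔9 J2 <10,6,3>
R:9↔5 J1 <10,7,3>
P:1↔7 J1 <10,8,3>
3×9 − 2×8 − 1×3 = 8

M = 8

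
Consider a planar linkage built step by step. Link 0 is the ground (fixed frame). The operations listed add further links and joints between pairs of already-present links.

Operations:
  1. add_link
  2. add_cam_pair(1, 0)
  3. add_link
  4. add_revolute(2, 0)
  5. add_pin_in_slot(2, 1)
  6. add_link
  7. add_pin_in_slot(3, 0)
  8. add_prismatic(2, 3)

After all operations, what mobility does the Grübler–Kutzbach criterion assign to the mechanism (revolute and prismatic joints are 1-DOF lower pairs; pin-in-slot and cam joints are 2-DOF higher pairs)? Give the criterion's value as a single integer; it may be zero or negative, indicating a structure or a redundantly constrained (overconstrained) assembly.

M = 2

link 0 = ground. State L|J1|J2 = 1|0|0
+link1  2|0|0
C(1,0) f=2→J2  2|0|1
+link2  3|0|1
R(2,0) f=1→J1  3|1|1
PS(2,1) f=2→J2  3|1|2
+link3  4|1|2
PS(3,0) f=2→J2  4|1|3
P(2,3) f=1→J1  4|2|3
M = 3(4−1)−2·2−3 = 9−4−3 = 2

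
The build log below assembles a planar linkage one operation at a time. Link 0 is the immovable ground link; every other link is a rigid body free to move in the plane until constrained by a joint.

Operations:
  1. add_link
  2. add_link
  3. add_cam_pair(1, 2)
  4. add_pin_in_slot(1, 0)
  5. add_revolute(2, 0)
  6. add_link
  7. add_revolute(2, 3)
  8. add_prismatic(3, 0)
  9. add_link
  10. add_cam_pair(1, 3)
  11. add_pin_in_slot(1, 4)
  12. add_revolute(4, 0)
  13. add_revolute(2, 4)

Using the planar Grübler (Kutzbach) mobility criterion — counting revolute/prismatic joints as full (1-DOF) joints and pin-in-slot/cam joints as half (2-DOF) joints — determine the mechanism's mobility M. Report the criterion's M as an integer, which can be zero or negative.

link 0 = ground. State L|J1|J2 = 1|0|0
+link1  2|0|0
+link2  3|0|0
C(1,2) f=2→J2  3|0|1
PS(1,0) f=2→J2  3|0|2
R(2,0) f=1→J1  3|1|2
+link3  4|1|2
R(2,3) f=1→J1  4|2|2
P(3,0) f=1→J1  4|3|2
+link4  5|3|2
C(1,3) f=2→J2  5|3|3
PS(1,4) f=2→J2  5|3|4
R(4,0) f=1→J1  5|4|4
R(2,4) f=1→J1  5|5|4
M = 3(5−1)−2·5−4 = 12−10−4 = -2

M = -2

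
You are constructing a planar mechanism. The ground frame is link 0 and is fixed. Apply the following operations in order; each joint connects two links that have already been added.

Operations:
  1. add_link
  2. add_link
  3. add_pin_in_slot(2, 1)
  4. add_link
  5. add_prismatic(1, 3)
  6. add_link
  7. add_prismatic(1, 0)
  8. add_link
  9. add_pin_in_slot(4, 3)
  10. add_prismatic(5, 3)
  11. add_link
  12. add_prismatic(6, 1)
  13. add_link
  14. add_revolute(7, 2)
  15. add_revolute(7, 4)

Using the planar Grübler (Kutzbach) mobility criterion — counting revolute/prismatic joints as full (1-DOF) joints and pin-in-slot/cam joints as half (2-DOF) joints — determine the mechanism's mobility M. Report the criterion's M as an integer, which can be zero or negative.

M = 7

(L,J1,J2)=(1,0,0); link0 fixed
link1: (2,0,0)
link2: (3,0,0)
PS 2-1 [J2]: (3,0,1)
link3: (4,0,1)
P 1-3 [J1]: (4,1,1)
link4: (5,1,1)
P 1-0 [J1]: (5,2,1)
link5: (6,2,1)
PS 4-3 [J2]: (6,2,2)
P 5-3 [J1]: (6,3,2)
link6: (7,3,2)
P 6-1 [J1]: (7,4,2)
link7: (8,4,2)
R 7-2 [J1]: (8,5,2)
R 7-4 [J1]: (8,6,2)
Grübler: 3·7 − 2·6 − 2 = 7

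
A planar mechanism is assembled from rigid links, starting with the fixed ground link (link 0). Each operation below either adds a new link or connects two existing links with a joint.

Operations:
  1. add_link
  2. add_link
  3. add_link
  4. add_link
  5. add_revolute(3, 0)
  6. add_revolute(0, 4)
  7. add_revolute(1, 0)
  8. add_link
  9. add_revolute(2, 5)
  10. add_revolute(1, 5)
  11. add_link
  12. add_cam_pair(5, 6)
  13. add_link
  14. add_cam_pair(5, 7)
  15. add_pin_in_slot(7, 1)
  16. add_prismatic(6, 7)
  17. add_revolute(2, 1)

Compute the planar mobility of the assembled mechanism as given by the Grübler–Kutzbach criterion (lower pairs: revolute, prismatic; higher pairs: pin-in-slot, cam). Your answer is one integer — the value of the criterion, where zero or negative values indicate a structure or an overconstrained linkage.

M = 4

ground; <1,0,0>
#1 <2,0,0>
#2 <3,0,0>
#3 <4,0,0>
#4 <5,0,0>
R:3↔0 J1 <5,1,0>
R:0↔4 J1 <5,2,0>
R:1↔0 J1 <5,3,0>
#5 <6,3,0>
R:2↔5 J1 <6,4,0>
R:1↔5 J1 <6,5,0>
#6 <7,5,0>
C:5↔6 J2 <7,5,1>
#7 <8,5,1>
C:5↔7 J2 <8,5,2>
PS:7↔1 J2 <8,5,3>
P:6↔7 J1 <8,6,3>
R:2↔1 J1 <8,7,3>
3×7 − 2×7 − 1×3 = 4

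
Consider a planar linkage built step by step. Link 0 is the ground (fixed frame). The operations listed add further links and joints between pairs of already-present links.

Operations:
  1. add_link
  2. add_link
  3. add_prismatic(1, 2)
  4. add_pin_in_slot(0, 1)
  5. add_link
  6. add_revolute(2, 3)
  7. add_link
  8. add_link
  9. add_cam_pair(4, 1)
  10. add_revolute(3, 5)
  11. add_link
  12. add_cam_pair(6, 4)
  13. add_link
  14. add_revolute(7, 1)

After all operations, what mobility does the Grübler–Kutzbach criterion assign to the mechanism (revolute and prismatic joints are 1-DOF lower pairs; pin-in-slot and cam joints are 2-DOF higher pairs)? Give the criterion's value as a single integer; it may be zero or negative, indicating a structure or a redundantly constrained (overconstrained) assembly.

M = 10

ground; <1,0,0>
#1 <2,0,0>
#2 <3,0,0>
P:1↔2 J1 <3,1,0>
PS:0↔1 J2 <3,1,1>
#3 <4,1,1>
R:2↔3 J1 <4,2,1>
#4 <5,2,1>
#5 <6,2,1>
C:4↔1 J2 <6,2,2>
R:3↔5 J1 <6,3,2>
#6 <7,3,2>
C:6↔4 J2 <7,3,3>
#7 <8,3,3>
R:7↔1 J1 <8,4,3>
3×7 − 2×4 − 1×3 = 10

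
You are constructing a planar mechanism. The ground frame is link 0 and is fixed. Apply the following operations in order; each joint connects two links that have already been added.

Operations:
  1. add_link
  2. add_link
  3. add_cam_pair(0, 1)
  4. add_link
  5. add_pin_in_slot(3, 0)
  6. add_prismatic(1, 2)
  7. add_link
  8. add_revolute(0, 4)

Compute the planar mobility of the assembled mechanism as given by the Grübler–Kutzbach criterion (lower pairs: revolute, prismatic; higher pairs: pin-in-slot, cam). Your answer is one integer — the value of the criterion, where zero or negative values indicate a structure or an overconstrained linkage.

M = 6

link 0 = ground. State L|J1|J2 = 1|0|0
+link1  2|0|0
+link2  3|0|0
C(0,1) f=2→J2  3|0|1
+link3  4|0|1
PS(3,0) f=2→J2  4|0|2
P(1,2) f=1→J1  4|1|2
+link4  5|1|2
R(0,4) f=1→J1  5|2|2
M = 3(5−1)−2·2−2 = 12−4−2 = 6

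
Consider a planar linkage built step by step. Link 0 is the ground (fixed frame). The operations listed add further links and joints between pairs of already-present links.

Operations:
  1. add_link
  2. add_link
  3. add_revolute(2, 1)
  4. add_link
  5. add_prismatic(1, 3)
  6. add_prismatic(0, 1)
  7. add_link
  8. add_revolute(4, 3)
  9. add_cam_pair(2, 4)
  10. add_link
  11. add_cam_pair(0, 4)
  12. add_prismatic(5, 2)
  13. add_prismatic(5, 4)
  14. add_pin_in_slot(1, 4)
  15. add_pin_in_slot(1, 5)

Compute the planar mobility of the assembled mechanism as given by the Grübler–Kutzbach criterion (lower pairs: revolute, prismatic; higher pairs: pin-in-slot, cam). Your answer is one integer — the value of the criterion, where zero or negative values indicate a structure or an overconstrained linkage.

M = -1

[1;0;0] (link 0 is ground)
L+ [2;0;0]
L+ [3;0;0]
R(2,1)∈J1 [3;1;0]
L+ [4;1;0]
P(1,3)∈J1 [4;2;0]
P(0,1)∈J1 [4;3;0]
L+ [5;3;0]
R(4,3)∈J1 [5;4;0]
C(2,4)∈J2 [5;4;1]
L+ [6;4;1]
C(0,4)∈J2 [6;4;2]
P(5,2)∈J1 [6;5;2]
P(5,4)∈J1 [6;6;2]
PS(1,4)∈J2 [6;6;3]
PS(1,5)∈J2 [6;6;4]
mobility = 15 − 12 − 4 = -1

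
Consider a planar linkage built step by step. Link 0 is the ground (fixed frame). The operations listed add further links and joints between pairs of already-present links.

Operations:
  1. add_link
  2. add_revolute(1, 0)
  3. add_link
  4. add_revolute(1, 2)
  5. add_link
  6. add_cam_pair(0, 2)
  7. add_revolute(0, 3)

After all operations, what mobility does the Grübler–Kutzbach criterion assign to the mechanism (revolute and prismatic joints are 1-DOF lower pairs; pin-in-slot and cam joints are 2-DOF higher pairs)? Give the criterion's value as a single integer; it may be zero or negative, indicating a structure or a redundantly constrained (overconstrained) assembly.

link 0 = ground. State L|J1|J2 = 1|0|0
+link1  2|0|0
R(1,0) f=1→J1  2|1|0
+link2  3|1|0
R(1,2) f=1→J1  3|2|0
+link3  4|2|0
C(0,2) f=2→J2  4|2|1
R(0,3) f=1→J1  4|3|1
M = 3(4−1)−2·3−1 = 9−6−1 = 2

M = 2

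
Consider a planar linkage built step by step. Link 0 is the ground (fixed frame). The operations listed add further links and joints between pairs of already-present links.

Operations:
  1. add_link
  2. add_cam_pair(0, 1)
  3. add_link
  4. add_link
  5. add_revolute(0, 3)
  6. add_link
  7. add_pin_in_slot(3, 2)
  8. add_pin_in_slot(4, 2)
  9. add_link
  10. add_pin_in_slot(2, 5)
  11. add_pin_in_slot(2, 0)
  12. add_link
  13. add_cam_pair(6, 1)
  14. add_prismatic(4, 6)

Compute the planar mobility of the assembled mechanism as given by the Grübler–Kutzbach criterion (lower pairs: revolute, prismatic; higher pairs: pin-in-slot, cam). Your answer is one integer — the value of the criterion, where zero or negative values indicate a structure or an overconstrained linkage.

ground; <1,0,0>
#1 <2,0,0>
C:0↔1 J2 <2,0,1>
#2 <3,0,1>
#3 <4,0,1>
R:0↔3 J1 <4,1,1>
#4 <5,1,1>
PS:3↔2 J2 <5,1,2>
PS:4↔2 J2 <5,1,3>
#5 <6,1,3>
PS:2↔5 J2 <6,1,4>
PS:2↔0 J2 <6,1,5>
#6 <7,1,5>
C:6↔1 J2 <7,1,6>
P:4↔6 J1 <7,2,6>
3×6 − 2×2 − 1×6 = 8

M = 8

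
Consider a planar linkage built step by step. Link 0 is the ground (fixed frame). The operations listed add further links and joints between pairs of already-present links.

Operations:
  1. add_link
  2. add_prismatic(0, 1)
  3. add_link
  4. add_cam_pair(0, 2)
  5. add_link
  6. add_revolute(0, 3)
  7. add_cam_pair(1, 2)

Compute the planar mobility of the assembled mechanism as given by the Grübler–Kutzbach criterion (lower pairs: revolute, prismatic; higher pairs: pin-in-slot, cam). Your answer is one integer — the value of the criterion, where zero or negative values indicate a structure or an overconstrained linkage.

ground; <1,0,0>
#1 <2,0,0>
P:0↔1 J1 <2,1,0>
#2 <3,1,0>
C:0↔2 J2 <3,1,1>
#3 <4,1,1>
R:0↔3 J1 <4,2,1>
C:1↔2 J2 <4,2,2>
3×3 − 2×2 − 1×2 = 3

M = 3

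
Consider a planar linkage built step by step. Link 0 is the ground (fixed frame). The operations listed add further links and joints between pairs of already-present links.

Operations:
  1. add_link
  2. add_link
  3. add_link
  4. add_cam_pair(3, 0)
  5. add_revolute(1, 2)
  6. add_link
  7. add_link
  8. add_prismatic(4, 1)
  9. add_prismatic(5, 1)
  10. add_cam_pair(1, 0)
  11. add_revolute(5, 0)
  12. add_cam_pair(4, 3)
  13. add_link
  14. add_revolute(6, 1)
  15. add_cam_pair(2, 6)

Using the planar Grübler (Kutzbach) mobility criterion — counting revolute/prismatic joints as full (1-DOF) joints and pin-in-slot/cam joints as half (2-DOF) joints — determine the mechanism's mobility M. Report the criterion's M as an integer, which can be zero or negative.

M = 4

(L,J1,J2)=(1,0,0); link0 fixed
link1: (2,0,0)
link2: (3,0,0)
link3: (4,0,0)
C 3-0 [J2]: (4,0,1)
R 1-2 [J1]: (4,1,1)
link4: (5,1,1)
link5: (6,1,1)
P 4-1 [J1]: (6,2,1)
P 5-1 [J1]: (6,3,1)
C 1-0 [J2]: (6,3,2)
R 5-0 [J1]: (6,4,2)
C 4-3 [J2]: (6,4,3)
link6: (7,4,3)
R 6-1 [J1]: (7,5,3)
C 2-6 [J2]: (7,5,4)
Grübler: 3·6 − 2·5 − 4 = 4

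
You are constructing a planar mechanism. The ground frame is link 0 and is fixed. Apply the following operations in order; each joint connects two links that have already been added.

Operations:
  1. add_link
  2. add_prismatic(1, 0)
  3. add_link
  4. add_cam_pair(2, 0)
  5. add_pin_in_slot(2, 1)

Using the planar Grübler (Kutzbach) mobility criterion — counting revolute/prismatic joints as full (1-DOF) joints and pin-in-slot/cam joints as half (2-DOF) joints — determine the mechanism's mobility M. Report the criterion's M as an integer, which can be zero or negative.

M = 2

link 0 = ground. State L|J1|J2 = 1|0|0
+link1  2|0|0
P(1,0) f=1→J1  2|1|0
+link2  3|1|0
C(2,0) f=2→J2  3|1|1
PS(2,1) f=2→J2  3|1|2
M = 3(3−1)−2·1−2 = 6−2−2 = 2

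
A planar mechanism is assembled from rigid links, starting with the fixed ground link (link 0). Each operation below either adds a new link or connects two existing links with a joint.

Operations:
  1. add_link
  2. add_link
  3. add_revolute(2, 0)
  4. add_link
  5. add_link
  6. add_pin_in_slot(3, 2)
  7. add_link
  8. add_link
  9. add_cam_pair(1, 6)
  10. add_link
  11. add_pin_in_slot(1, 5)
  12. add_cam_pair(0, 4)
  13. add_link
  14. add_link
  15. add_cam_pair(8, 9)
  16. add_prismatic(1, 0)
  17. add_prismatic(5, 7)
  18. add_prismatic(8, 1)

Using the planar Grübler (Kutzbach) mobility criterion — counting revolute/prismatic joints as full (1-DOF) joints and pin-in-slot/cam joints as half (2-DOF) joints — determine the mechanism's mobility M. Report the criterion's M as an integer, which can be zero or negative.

M = 14

[1;0;0] (link 0 is ground)
L+ [2;0;0]
L+ [3;0;0]
R(2,0)∈J1 [3;1;0]
L+ [4;1;0]
L+ [5;1;0]
PS(3,2)∈J2 [5;1;1]
L+ [6;1;1]
L+ [7;1;1]
C(1,6)∈J2 [7;1;2]
L+ [8;1;2]
PS(1,5)∈J2 [8;1;3]
C(0,4)∈J2 [8;1;4]
L+ [9;1;4]
L+ [10;1;4]
C(8,9)∈J2 [10;1;5]
P(1,0)∈J1 [10;2;5]
P(5,7)∈J1 [10;3;5]
P(8,1)∈J1 [10;4;5]
mobility = 27 − 8 − 5 = 14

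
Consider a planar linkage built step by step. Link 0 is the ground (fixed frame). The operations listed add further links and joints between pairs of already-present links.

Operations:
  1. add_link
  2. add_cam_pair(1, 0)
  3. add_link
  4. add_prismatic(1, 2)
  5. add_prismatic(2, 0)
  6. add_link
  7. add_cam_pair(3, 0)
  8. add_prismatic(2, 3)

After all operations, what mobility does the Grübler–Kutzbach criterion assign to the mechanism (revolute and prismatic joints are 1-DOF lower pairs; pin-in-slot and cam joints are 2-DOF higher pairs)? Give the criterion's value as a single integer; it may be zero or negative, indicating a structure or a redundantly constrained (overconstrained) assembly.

ground; <1,0,0>
#1 <2,0,0>
C:1↔0 J2 <2,0,1>
#2 <3,0,1>
P:1↔2 J1 <3,1,1>
P:2↔0 J1 <3,2,1>
#3 <4,2,1>
C:3↔0 J2 <4,2,2>
P:2↔3 J1 <4,3,2>
3×3 − 2×3 − 1×2 = 1

M = 1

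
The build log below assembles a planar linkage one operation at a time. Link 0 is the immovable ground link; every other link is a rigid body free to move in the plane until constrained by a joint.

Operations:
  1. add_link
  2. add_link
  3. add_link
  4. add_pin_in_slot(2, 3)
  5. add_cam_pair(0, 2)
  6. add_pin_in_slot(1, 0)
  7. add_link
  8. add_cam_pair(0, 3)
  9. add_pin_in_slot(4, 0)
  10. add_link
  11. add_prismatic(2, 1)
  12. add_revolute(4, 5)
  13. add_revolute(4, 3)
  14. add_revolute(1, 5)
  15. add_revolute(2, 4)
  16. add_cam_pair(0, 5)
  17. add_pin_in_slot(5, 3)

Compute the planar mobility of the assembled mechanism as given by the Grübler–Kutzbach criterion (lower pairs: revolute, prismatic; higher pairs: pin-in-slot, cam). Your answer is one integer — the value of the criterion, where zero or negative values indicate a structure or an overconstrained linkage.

M = -2

(L,J1,J2)=(1,0,0); link0 fixed
link1: (2,0,0)
link2: (3,0,0)
link3: (4,0,0)
PS 2-3 [J2]: (4,0,1)
C 0-2 [J2]: (4,0,2)
PS 1-0 [J2]: (4,0,3)
link4: (5,0,3)
C 0-3 [J2]: (5,0,4)
PS 4-0 [J2]: (5,0,5)
link5: (6,0,5)
P 2-1 [J1]: (6,1,5)
R 4-5 [J1]: (6,2,5)
R 4-3 [J1]: (6,3,5)
R 1-5 [J1]: (6,4,5)
R 2-4 [J1]: (6,5,5)
C 0-5 [J2]: (6,5,6)
PS 5-3 [J2]: (6,5,7)
Grübler: 3·5 − 2·5 − 7 = -2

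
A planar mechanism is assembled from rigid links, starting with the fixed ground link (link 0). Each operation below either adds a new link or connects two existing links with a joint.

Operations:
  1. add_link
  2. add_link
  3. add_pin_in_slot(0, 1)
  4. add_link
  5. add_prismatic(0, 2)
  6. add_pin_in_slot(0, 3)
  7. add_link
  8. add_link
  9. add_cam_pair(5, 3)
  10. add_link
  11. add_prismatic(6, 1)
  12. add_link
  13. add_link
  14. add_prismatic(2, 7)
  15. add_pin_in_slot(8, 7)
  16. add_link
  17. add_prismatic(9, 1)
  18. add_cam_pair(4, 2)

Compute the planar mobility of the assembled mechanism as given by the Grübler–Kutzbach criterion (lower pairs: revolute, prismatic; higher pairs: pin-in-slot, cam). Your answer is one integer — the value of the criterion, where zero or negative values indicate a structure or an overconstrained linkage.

M = 14

(L,J1,J2)=(1,0,0); link0 fixed
link1: (2,0,0)
link2: (3,0,0)
PS 0-1 [J2]: (3,0,1)
link3: (4,0,1)
P 0-2 [J1]: (4,1,1)
PS 0-3 [J2]: (4,1,2)
link4: (5,1,2)
link5: (6,1,2)
C 5-3 [J2]: (6,1,3)
link6: (7,1,3)
P 6-1 [J1]: (7,2,3)
link7: (8,2,3)
link8: (9,2,3)
P 2-7 [J1]: (9,3,3)
PS 8-7 [J2]: (9,3,4)
link9: (10,3,4)
P 9-1 [J1]: (10,4,4)
C 4-2 [J2]: (10,4,5)
Grübler: 3·9 − 2·4 − 5 = 14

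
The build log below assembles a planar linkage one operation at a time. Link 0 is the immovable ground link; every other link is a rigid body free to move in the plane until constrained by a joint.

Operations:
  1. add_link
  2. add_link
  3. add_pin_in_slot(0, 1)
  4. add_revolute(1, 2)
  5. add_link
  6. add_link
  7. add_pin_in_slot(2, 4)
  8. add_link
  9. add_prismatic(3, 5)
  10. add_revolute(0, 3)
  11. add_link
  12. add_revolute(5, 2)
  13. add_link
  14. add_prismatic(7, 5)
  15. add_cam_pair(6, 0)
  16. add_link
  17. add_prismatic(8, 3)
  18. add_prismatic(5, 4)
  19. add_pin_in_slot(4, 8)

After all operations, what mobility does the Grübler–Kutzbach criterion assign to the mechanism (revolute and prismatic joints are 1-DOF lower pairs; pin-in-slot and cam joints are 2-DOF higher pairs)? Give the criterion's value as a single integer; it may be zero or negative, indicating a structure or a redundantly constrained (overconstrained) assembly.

[1;0;0] (link 0 is ground)
L+ [2;0;0]
L+ [3;0;0]
PS(0,1)∈J2 [3;0;1]
R(1,2)∈J1 [3;1;1]
L+ [4;1;1]
L+ [5;1;1]
PS(2,4)∈J2 [5;1;2]
L+ [6;1;2]
P(3,5)∈J1 [6;2;2]
R(0,3)∈J1 [6;3;2]
L+ [7;3;2]
R(5,2)∈J1 [7;4;2]
L+ [8;4;2]
P(7,5)∈J1 [8;5;2]
C(6,0)∈J2 [8;5;3]
L+ [9;5;3]
P(8,3)∈J1 [9;6;3]
P(5,4)∈J1 [9;7;3]
PS(4,8)∈J2 [9;7;4]
mobility = 24 − 14 − 4 = 6

M = 6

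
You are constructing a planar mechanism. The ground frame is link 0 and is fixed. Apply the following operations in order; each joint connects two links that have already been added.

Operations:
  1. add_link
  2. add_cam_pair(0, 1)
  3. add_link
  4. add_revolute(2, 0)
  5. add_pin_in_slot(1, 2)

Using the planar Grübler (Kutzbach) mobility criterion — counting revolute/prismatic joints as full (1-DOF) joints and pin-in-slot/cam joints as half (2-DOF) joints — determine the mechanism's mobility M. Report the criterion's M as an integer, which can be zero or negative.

ground; <1,0,0>
#1 <2,0,0>
C:0↔1 J2 <2,0,1>
#2 <3,0,1>
R:2↔0 J1 <3,1,1>
PS:1↔2 J2 <3,1,2>
3×2 − 2×1 − 1×2 = 2

M = 2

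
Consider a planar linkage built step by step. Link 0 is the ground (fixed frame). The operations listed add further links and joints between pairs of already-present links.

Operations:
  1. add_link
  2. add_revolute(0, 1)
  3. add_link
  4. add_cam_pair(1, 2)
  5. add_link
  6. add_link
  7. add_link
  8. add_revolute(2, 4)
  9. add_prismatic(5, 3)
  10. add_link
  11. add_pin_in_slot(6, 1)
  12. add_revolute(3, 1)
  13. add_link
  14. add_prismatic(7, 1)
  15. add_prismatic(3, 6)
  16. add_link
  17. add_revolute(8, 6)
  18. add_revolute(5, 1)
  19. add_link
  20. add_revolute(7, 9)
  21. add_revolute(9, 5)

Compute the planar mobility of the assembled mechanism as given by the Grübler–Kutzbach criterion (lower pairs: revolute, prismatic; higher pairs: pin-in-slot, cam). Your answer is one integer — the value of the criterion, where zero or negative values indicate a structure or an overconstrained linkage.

M = 5

[1;0;0] (link 0 is ground)
L+ [2;0;0]
R(0,1)∈J1 [2;1;0]
L+ [3;1;0]
C(1,2)∈J2 [3;1;1]
L+ [4;1;1]
L+ [5;1;1]
L+ [6;1;1]
R(2,4)∈J1 [6;2;1]
P(5,3)∈J1 [6;3;1]
L+ [7;3;1]
PS(6,1)∈J2 [7;3;2]
R(3,1)∈J1 [7;4;2]
L+ [8;4;2]
P(7,1)∈J1 [8;5;2]
P(3,6)∈J1 [8;6;2]
L+ [9;6;2]
R(8,6)∈J1 [9;7;2]
R(5,1)∈J1 [9;8;2]
L+ [10;8;2]
R(7,9)∈J1 [10;9;2]
R(9,5)∈J1 [10;10;2]
mobility = 27 − 20 − 2 = 5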